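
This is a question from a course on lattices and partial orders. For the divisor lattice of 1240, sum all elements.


sigma(n) = sum of divisors.
Divisors of 1240: [1, 2, 4, 5, 8, 10, 20, 31, 40, 62, 124, 155, 248, 310, 620, 1240]
Sum = 2880


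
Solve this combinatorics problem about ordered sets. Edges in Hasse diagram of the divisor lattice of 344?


A cover relation a -< b holds when a < b with no c strictly between.
Cover relations:
  1 -< 2
  1 -< 43
  2 -< 4
  2 -< 86
  4 -< 8
  4 -< 172
  8 -< 344
  43 -< 86
  ...2 more
Total: 10


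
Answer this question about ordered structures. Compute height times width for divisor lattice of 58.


Height = length of longest chain minus 1; width = size of largest antichain.
A maximum chain: 1 | 29 | 58  (height 2).
A maximum antichain: {2, 29}  (width 2).
Product = 2 * 2 = 4


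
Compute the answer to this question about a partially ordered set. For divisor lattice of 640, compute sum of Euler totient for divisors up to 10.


Divisors of 640 up to 10: [1, 2, 4, 5, 8, 10]
phi values: [1, 1, 2, 4, 4, 4]
Sum = 16


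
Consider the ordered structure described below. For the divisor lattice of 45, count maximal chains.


A maximal chain goes from the minimum element to a maximal element via cover relations.
Counting all min-to-max paths in the cover graph.
Total maximal chains: 3


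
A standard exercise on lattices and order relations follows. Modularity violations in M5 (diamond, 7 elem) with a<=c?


Modular law: if a <= c then a v (b ^ c) = (a v b) ^ c.
Check all triples (a,b,c) with a <= c among 7 elements.
This lattice is modular (diamonds M_m and their chain-products are modular).
Total violating triples: 0


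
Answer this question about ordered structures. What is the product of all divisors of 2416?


Divisors of 2416: [1, 2, 4, 8, 16, 151, 302, 604, 1208, 2416]
Product = n^(d(n)/2) = 2416^(10/2)
Product = 82316074157080576


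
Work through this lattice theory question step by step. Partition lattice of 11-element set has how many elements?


B(n) = number of set partitions of an n-element set.
B(n) satisfies the recurrence: B(n+1) = sum_k C(n,k)*B(k).
B(11) = 678570


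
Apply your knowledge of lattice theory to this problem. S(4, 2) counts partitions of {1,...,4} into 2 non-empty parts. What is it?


S(n,k) = k*S(n-1,k) + S(n-1,k-1).
S(3,2) = 3, S(3,1) = 1
S(4,2) = 2*3 + 1 = 6 + 1
S(4,2) = 7


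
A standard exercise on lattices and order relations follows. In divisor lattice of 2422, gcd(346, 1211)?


Meet=gcd.
gcd(346,1211)=173


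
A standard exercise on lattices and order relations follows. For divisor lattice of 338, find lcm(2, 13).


In a divisor lattice, join = lcm (least common multiple).
Compute lcm iteratively: start with first element, then lcm(current, next).
Elements: [2, 13]
lcm(2,13) = 26
Final lcm = 26


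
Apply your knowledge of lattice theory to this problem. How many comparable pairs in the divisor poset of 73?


A comparable pair {a,b} has a < b or b < a in the order.
Count unordered pairs where one element is strictly below the other.
Examples: {1,73}
Total comparable pairs: 1


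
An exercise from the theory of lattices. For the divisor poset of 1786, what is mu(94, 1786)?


In a divisor lattice, mu(a,b) = mu(b/a) where mu is the classical Mobius function.
b/a = 1786/94 = 19
Prime factorization of 19: primes [19]
19 is squarefree with 1 prime factor(s), so mu(19) = (-1)^1 = -1


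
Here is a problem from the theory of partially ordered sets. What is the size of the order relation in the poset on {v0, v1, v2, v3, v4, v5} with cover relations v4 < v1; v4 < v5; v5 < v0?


The order relation is {(a,b) : a <= b}, reflexive so it includes (a,a).
Examples: (v0,v0), (v1,v1), (v2,v2), (v3,v3), (v4,v0), ...
Total ordered pairs: 10


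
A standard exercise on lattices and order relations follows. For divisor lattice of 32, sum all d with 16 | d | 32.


Interval [16,32] in divisors of 32: [16, 32]
Sum = 48


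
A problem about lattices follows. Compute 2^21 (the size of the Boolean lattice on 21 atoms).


Power set = 2^n.
2^21 = 2097152


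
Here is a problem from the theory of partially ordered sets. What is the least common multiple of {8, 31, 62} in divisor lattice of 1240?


In a divisor lattice, join = lcm (least common multiple).
Compute lcm iteratively: start with first element, then lcm(current, next).
Elements: [8, 31, 62]
lcm(8,31) = 248
lcm(248,62) = 248
Final lcm = 248


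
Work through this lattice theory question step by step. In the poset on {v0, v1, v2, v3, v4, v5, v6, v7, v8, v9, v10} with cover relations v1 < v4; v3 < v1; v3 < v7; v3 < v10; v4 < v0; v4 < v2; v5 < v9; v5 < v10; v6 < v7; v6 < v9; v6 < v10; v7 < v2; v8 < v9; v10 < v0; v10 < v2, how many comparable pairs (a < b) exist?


A comparable pair {a,b} has a < b or b < a in the order.
Count unordered pairs where one element is strictly below the other.
Examples: {v0,v1}, {v0,v3}, {v0,v4}, {v0,v5}, ...
Total comparable pairs: 24


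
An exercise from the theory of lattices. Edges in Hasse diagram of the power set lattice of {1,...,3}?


A cover relation a -< b holds when a < b with no c strictly between.
Cover relations:
  {} -< {1}
  {} -< {2}
  {} -< {3}
  {1} -< {1,2}
  {1} -< {1,3}
  {2} -< {1,2}
  {2} -< {2,3}
  {3} -< {1,3}
  ...4 more
Total: 12


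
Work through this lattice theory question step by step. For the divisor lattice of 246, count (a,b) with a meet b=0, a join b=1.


Complement pair (a,b): a meet b = bottom, a join b = top.
Here: gcd(a,b)=1 and lcm(a,b)=246, i.e. a*b=246 with a,b coprime.
Pairs found: (1,246), (2,123), (3,82), (6,41), ... (4 more)
Total ordered pairs: 8


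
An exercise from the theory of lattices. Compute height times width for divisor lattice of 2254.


Height = length of longest chain minus 1; width = size of largest antichain.
A maximum chain: 1 | 23 | 161 | 1127 | 2254  (height 4).
A maximum antichain: {14, 46, 49, 161}  (width 4).
Product = 4 * 4 = 16


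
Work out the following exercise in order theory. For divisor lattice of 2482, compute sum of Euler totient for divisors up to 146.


Divisors of 2482 up to 146: [1, 2, 17, 34, 73, 146]
phi values: [1, 1, 16, 16, 72, 72]
Sum = 178


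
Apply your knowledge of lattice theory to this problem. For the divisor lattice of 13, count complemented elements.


An element a is complemented if some b has a meet b = bottom, a join b = top.
a is complemented iff gcd(a, n/a)=1, i.e. a is a unitary divisor of 13.
Complemented elements: 1, 13
Count: 2


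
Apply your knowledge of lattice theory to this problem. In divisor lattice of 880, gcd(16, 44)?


Meet=gcd.
gcd(16,44)=4


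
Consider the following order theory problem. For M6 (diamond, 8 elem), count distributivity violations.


Distributive law: a ^ (b v c) = (a ^ b) v (a ^ c).
Check all 8^3 = 512 ordered triples (a,b,c).
  e.g. a=a1, b=a2, c=a3: lhs=a1 != rhs=0
  e.g. a=a1, b=a2, c=a4: lhs=a1 != rhs=0
Total violating triples: 120


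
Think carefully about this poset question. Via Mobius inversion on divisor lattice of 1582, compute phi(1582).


phi(n) = n * prod_{p|n} (1 - 1/p).
Prime divisors of 1582: [2, 7, 113]
phi(1582) = 1582 * (1 - 1/2) * (1 - 1/7) * (1 - 1/113)
phi(1582) = 672


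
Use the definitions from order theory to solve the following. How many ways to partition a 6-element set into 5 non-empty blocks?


S(n,k) = k*S(n-1,k) + S(n-1,k-1).
S(5,5) = 1, S(5,4) = 10
S(6,5) = 5*1 + 10 = 5 + 10
S(6,5) = 15


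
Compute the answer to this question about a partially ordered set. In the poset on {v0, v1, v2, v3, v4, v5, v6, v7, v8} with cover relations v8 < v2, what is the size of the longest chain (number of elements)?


A chain is a totally ordered subset; we count the number of elements in a maximum chain.
Compute, for each element x, the size of the longest chain ending at x:
  v0: 1
  v1: 1
  v3: 1
  v4: 1
  v5: 1
  v6: 1
  ...
A maximum chain: v8 < v2
Number of elements in the longest chain: 2


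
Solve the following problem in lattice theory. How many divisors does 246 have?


Divisors of 246: [1, 2, 3, 6, 41, 82, 123, 246]
Count: 8


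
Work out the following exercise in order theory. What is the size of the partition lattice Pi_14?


B(n) = number of set partitions of an n-element set.
B(n) satisfies the recurrence: B(n+1) = sum_k C(n,k)*B(k).
B(14) = 190899322


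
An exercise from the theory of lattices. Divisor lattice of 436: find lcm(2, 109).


In a divisor lattice, join = lcm (least common multiple).
gcd(2,109) = 1
lcm(2,109) = 2*109/gcd = 218/1 = 218


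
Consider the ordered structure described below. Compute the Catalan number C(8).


C(n) = C(2n, n) / (n+1).
C(16, 8) = 12870
C(8) = 12870 / 9 = 1430


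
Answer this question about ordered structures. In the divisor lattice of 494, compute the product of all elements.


Divisors of 494: [1, 2, 13, 19, 26, 38, 247, 494]
Product = n^(d(n)/2) = 494^(8/2)
Product = 59553569296


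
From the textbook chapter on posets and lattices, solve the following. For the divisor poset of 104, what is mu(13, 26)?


In a divisor lattice, mu(a,b) = mu(b/a) where mu is the classical Mobius function.
b/a = 26/13 = 2
Prime factorization of 2: primes [2]
2 is squarefree with 1 prime factor(s), so mu(2) = (-1)^1 = -1


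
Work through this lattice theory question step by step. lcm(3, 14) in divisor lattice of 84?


Join=lcm.
gcd(3,14)=1
lcm=42


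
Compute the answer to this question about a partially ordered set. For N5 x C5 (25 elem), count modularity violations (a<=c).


Modular law: if a <= c then a v (b ^ c) = (a v b) ^ c.
Check all triples (a,b,c) with a <= c among 25 elements.
  e.g. a=(a,0), b=(c,0), c=(b,0): lhs=(a,0) != rhs=(b,0)
  e.g. a=(a,0), b=(c,1), c=(b,0): lhs=(a,0) != rhs=(b,0)
Total violating triples: 75


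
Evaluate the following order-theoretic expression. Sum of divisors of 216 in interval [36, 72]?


Interval [36,72] in divisors of 216: [36, 72]
Sum = 108


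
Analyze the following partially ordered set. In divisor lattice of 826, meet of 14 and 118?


In a divisor lattice, meet = gcd (greatest common divisor).
By Euclidean algorithm or factoring: gcd(14,118) = 2


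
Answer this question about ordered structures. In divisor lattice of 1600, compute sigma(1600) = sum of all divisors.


sigma(n) = sum of divisors.
Divisors of 1600: [1, 2, 4, 5, 8, 10, 16, 20, 25, 32, 40, 50, 64, 80, 100, 160, 200, 320, 400, 800, 1600]
Sum = 3937


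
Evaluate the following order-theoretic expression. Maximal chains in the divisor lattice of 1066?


A maximal chain goes from the minimum element to a maximal element via cover relations.
Counting all min-to-max paths in the cover graph.
Total maximal chains: 6


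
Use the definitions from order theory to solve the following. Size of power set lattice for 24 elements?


Power set = 2^n.
2^24 = 16777216


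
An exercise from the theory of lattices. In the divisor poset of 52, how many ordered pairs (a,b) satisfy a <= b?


The order relation is {(a,b) : a <= b}, reflexive so it includes (a,a).
Examples: (1,1), (1,13), (1,2), (1,26), (1,4), ...
Total ordered pairs: 18


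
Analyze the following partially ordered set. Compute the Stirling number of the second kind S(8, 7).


S(n,k) = k*S(n-1,k) + S(n-1,k-1).
S(7,7) = 1, S(7,6) = 21
S(8,7) = 7*1 + 21 = 7 + 21
S(8,7) = 28


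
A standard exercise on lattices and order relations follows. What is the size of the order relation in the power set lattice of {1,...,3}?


The order relation is {(a,b) : a <= b}, reflexive so it includes (a,a).
Examples: ({},{}), ({},{1,2}), ({},{1,2,3}), ({},{1,3}), ({},{1}), ...
Total ordered pairs: 27


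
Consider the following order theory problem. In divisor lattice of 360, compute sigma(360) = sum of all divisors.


sigma(n) = sum of divisors.
Divisors of 360: [1, 2, 3, 4, 5, 6, 8, 9, 10, 12, 15, 18, 20, 24, 30, 36, 40, 45, 60, 72, 90, 120, 180, 360]
Sum = 1170


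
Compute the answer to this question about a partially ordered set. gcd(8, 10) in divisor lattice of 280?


Meet=gcd.
gcd(8,10)=2


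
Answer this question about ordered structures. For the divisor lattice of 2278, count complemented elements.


An element a is complemented if some b has a meet b = bottom, a join b = top.
a is complemented iff gcd(a, n/a)=1, i.e. a is a unitary divisor of 2278.
Complemented elements: 1, 2, 17, 34, 67, 134, ... (2 more)
Count: 8


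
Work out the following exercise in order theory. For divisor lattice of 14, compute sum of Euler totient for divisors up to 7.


Divisors of 14 up to 7: [1, 2, 7]
phi values: [1, 1, 6]
Sum = 8


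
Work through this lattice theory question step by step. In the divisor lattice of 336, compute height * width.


Height = length of longest chain minus 1; width = size of largest antichain.
A maximum chain: 1 | 7 | 21 | 42 | 84 | 168 | 336  (height 6).
A maximum antichain: {4, 6, 14, 21}  (width 4).
Product = 6 * 4 = 24


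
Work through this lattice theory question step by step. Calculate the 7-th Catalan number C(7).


C(n) = C(2n, n) / (n+1).
C(14, 7) = 3432
C(7) = 3432 / 8 = 429


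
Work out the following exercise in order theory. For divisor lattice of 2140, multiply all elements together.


Divisors of 2140: [1, 2, 4, 5, 10, 20, 107, 214, 428, 535, 1070, 2140]
Product = n^(d(n)/2) = 2140^(12/2)
Product = 96046742518336000000


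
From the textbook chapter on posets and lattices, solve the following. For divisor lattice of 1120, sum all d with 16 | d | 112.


Interval [16,112] in divisors of 1120: [16, 112]
Sum = 128


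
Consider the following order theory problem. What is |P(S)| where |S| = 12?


Power set = 2^n.
2^12 = 4096


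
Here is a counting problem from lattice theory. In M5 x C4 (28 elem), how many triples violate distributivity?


Distributive law: a ^ (b v c) = (a ^ b) v (a ^ c).
Check all 28^3 = 21952 ordered triples (a,b,c).
  e.g. a=(a1,0), b=(a2,0), c=(a3,0): lhs=(a1,0) != rhs=(0,0)
  e.g. a=(a1,0), b=(a2,0), c=(a3,1): lhs=(a1,0) != rhs=(0,0)
Total violating triples: 3840


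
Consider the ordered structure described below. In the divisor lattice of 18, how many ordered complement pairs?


Complement pair (a,b): a meet b = bottom, a join b = top.
Here: gcd(a,b)=1 and lcm(a,b)=18, i.e. a*b=18 with a,b coprime.
Pairs found: (1,18), (2,9), (9,2), (18,1)
Total ordered pairs: 4


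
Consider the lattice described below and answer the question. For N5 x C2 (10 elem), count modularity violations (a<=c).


Modular law: if a <= c then a v (b ^ c) = (a v b) ^ c.
Check all triples (a,b,c) with a <= c among 10 elements.
  e.g. a=(a,0), b=(c,0), c=(b,0): lhs=(a,0) != rhs=(b,0)
  e.g. a=(a,0), b=(c,1), c=(b,0): lhs=(a,0) != rhs=(b,0)
Total violating triples: 6


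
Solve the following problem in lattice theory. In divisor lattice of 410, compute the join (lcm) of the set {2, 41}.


In a divisor lattice, join = lcm (least common multiple).
Compute lcm iteratively: start with first element, then lcm(current, next).
Elements: [2, 41]
lcm(2,41) = 82
Final lcm = 82


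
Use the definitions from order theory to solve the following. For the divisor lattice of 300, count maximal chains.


A maximal chain goes from the minimum element to a maximal element via cover relations.
Counting all min-to-max paths in the cover graph.
Total maximal chains: 30


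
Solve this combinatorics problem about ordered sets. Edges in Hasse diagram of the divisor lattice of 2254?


A cover relation a -< b holds when a < b with no c strictly between.
Cover relations:
  1 -< 2
  1 -< 7
  1 -< 23
  2 -< 14
  2 -< 46
  7 -< 14
  7 -< 49
  7 -< 161
  ...12 more
Total: 20


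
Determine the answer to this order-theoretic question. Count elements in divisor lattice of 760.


Divisors of 760: [1, 2, 4, 5, 8, 10, 19, 20, 38, 40, 76, 95, 152, 190, 380, 760]
Count: 16


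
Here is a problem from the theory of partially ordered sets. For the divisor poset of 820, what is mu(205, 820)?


In a divisor lattice, mu(a,b) = mu(b/a) where mu is the classical Mobius function.
b/a = 820/205 = 4
Prime factorization of 4: primes [2]
4 is not squarefree, so mu(4) = 0


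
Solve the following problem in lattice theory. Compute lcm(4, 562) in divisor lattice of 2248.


In a divisor lattice, join = lcm (least common multiple).
gcd(4,562) = 2
lcm(4,562) = 4*562/gcd = 2248/2 = 1124


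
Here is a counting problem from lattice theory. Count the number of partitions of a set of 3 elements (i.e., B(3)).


B(n) = number of set partitions of an n-element set.
B(n) satisfies the recurrence: B(n+1) = sum_k C(n,k)*B(k).
B(3) = 5


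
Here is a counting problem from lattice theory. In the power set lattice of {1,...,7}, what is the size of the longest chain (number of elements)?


A chain is a totally ordered subset; we count the number of elements in a maximum chain.
Compute, for each element x, the size of the longest chain ending at x:
  {}: 1
  {1}: 2
  {2}: 2
  {3}: 2
  {4}: 2
  {5}: 2
  ...
A maximum chain: {} < {1} < {1,2} < {1,2,3} < {1,2,3,4} < {1,2,3,4,5} < {1,2,3,4,5,6} < {1,2,3,4,5,6,7}
Number of elements in the longest chain: 8


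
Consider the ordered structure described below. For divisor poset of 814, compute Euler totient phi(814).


phi(n) = n * prod_{p|n} (1 - 1/p).
Prime divisors of 814: [2, 11, 37]
phi(814) = 814 * (1 - 1/2) * (1 - 1/11) * (1 - 1/37)
phi(814) = 360


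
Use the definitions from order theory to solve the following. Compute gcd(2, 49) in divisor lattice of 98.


In a divisor lattice, meet = gcd (greatest common divisor).
By Euclidean algorithm or factoring: gcd(2,49) = 1


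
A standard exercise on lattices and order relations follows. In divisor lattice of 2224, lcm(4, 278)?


Join=lcm.
gcd(4,278)=2
lcm=556


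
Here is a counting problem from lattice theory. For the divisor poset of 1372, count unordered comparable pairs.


A comparable pair {a,b} has a < b or b < a in the order.
Count unordered pairs where one element is strictly below the other.
Examples: {1,2}, {1,4}, {1,7}, {1,14}, ...
Total comparable pairs: 48


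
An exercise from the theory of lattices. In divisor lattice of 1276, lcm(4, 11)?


Join=lcm.
gcd(4,11)=1
lcm=44


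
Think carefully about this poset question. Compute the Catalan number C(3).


C(n) = C(2n, n) / (n+1).
C(6, 3) = 20
C(3) = 20 / 4 = 5


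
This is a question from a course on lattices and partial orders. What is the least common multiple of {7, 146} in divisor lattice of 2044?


In a divisor lattice, join = lcm (least common multiple).
Compute lcm iteratively: start with first element, then lcm(current, next).
Elements: [7, 146]
lcm(7,146) = 1022
Final lcm = 1022


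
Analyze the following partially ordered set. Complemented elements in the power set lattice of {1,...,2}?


An element a is complemented if some b has a meet b = bottom, a join b = top.
every subset A has complement S\A, so all elements are complemented.
Complemented elements: {}, {1}, {2}, {1,2}
Count: 4


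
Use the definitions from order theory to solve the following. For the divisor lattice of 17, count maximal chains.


A maximal chain goes from the minimum element to a maximal element via cover relations.
Counting all min-to-max paths in the cover graph.
Total maximal chains: 1


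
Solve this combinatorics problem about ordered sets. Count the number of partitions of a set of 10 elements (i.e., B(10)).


B(n) = number of set partitions of an n-element set.
B(n) satisfies the recurrence: B(n+1) = sum_k C(n,k)*B(k).
B(10) = 115975


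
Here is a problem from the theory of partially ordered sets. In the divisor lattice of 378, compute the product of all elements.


Divisors of 378: [1, 2, 3, 6, 7, 9, 14, 18, 21, 27, 42, 54, 63, 126, 189, 378]
Product = n^(d(n)/2) = 378^(16/2)
Product = 416806419029812551936


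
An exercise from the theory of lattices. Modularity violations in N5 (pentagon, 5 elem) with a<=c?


Modular law: if a <= c then a v (b ^ c) = (a v b) ^ c.
Check all triples (a,b,c) with a <= c among 5 elements.
  e.g. a=a, b=c, c=b: lhs=a != rhs=b
Total violating triples: 1


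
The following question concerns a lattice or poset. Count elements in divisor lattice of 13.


Divisors of 13: [1, 13]
Count: 2


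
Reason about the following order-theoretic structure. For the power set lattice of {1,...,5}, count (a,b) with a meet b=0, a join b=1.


Complement pair (a,b): a meet b = bottom, a join b = top.
Here: A intersect B = {} and A union B = {1,...,5}.
Pairs found: ({},{1,2,3,4,5}), ({1},{2,3,4,5}), ({2},{1,3,4,5}), ({3},{1,2,4,5}), ... (28 more)
Total ordered pairs: 32


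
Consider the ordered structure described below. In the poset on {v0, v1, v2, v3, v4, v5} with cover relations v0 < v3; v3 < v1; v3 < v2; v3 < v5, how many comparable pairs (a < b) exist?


A comparable pair {a,b} has a < b or b < a in the order.
Count unordered pairs where one element is strictly below the other.
Examples: {v0,v1}, {v0,v2}, {v0,v3}, {v0,v5}, ...
Total comparable pairs: 7


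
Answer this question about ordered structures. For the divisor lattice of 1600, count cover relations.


A cover relation a -< b holds when a < b with no c strictly between.
Cover relations:
  1 -< 2
  1 -< 5
  2 -< 4
  2 -< 10
  4 -< 8
  4 -< 20
  5 -< 10
  5 -< 25
  ...24 more
Total: 32


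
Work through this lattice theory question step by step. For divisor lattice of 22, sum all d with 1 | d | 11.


Interval [1,11] in divisors of 22: [1, 11]
Sum = 12


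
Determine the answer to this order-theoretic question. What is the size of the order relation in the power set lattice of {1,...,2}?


The order relation is {(a,b) : a <= b}, reflexive so it includes (a,a).
Examples: ({},{}), ({},{1,2}), ({},{1}), ({},{2}), ({1,2},{1,2}), ...
Total ordered pairs: 9


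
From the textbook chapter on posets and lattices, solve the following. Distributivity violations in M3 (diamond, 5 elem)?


Distributive law: a ^ (b v c) = (a ^ b) v (a ^ c).
Check all 5^3 = 125 ordered triples (a,b,c).
  e.g. a=a1, b=a2, c=a3: lhs=a1 != rhs=0
  e.g. a=a1, b=a3, c=a2: lhs=a1 != rhs=0
Total violating triples: 6


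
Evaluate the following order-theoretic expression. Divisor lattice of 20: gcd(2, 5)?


Meet=gcd.
gcd(2,5)=1


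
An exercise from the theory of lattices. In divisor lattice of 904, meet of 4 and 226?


In a divisor lattice, meet = gcd (greatest common divisor).
By Euclidean algorithm or factoring: gcd(4,226) = 2


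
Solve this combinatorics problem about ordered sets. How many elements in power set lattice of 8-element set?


Power set = 2^n.
2^8 = 256


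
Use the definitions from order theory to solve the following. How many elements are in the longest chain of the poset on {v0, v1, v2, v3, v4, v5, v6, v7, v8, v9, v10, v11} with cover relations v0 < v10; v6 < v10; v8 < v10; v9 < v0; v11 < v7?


A chain is a totally ordered subset; we count the number of elements in a maximum chain.
Compute, for each element x, the size of the longest chain ending at x:
  v1: 1
  v2: 1
  v3: 1
  v4: 1
  v5: 1
  v6: 1
  ...
A maximum chain: v9 < v0 < v10
Number of elements in the longest chain: 3


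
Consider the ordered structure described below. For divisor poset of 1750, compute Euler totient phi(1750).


phi(n) = n * prod_{p|n} (1 - 1/p).
Prime divisors of 1750: [2, 5, 7]
phi(1750) = 1750 * (1 - 1/2) * (1 - 1/5) * (1 - 1/7)
phi(1750) = 600


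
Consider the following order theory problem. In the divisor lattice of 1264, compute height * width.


Height = length of longest chain minus 1; width = size of largest antichain.
A maximum chain: 1 | 79 | 158 | 316 | 632 | 1264  (height 5).
A maximum antichain: {2, 79}  (width 2).
Product = 5 * 2 = 10


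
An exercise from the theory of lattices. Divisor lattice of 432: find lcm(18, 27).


In a divisor lattice, join = lcm (least common multiple).
gcd(18,27) = 9
lcm(18,27) = 18*27/gcd = 486/9 = 54


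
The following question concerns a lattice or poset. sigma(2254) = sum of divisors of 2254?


sigma(n) = sum of divisors.
Divisors of 2254: [1, 2, 7, 14, 23, 46, 49, 98, 161, 322, 1127, 2254]
Sum = 4104


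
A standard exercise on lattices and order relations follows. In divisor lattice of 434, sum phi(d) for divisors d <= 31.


Divisors of 434 up to 31: [1, 2, 7, 14, 31]
phi values: [1, 1, 6, 6, 30]
Sum = 44


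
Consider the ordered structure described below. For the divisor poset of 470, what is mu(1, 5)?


In a divisor lattice, mu(a,b) = mu(b/a) where mu is the classical Mobius function.
b/a = 5/1 = 5
Prime factorization of 5: primes [5]
5 is squarefree with 1 prime factor(s), so mu(5) = (-1)^1 = -1


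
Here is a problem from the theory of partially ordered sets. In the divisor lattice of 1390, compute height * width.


Height = length of longest chain minus 1; width = size of largest antichain.
A maximum chain: 1 | 139 | 695 | 1390  (height 3).
A maximum antichain: {2, 5, 139}  (width 3).
Product = 3 * 3 = 9


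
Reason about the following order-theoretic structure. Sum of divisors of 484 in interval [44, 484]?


Interval [44,484] in divisors of 484: [44, 484]
Sum = 528


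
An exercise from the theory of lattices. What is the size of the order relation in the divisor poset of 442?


The order relation is {(a,b) : a <= b}, reflexive so it includes (a,a).
Examples: (1,1), (1,13), (1,17), (1,2), (1,221), ...
Total ordered pairs: 27


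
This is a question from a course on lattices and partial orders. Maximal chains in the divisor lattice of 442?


A maximal chain goes from the minimum element to a maximal element via cover relations.
Counting all min-to-max paths in the cover graph.
Total maximal chains: 6


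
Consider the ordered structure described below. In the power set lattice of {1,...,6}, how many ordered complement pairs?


Complement pair (a,b): a meet b = bottom, a join b = top.
Here: A intersect B = {} and A union B = {1,...,6}.
Pairs found: ({},{1,2,3,4,5,6}), ({1},{2,3,4,5,6}), ({2},{1,3,4,5,6}), ({3},{1,2,4,5,6}), ... (60 more)
Total ordered pairs: 64


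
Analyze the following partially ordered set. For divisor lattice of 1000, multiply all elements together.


Divisors of 1000: [1, 2, 4, 5, 8, 10, 20, 25, 40, 50, 100, 125, 200, 250, 500, 1000]
Product = n^(d(n)/2) = 1000^(16/2)
Product = 1000000000000000000000000


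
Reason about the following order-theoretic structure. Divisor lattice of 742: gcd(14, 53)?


Meet=gcd.
gcd(14,53)=1


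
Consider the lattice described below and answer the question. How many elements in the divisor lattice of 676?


Divisors of 676: [1, 2, 4, 13, 26, 52, 169, 338, 676]
Count: 9


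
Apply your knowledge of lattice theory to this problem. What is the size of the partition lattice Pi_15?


B(n) = number of set partitions of an n-element set.
B(n) satisfies the recurrence: B(n+1) = sum_k C(n,k)*B(k).
B(15) = 1382958545


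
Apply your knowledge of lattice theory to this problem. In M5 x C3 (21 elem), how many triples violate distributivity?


Distributive law: a ^ (b v c) = (a ^ b) v (a ^ c).
Check all 21^3 = 9261 ordered triples (a,b,c).
  e.g. a=(a1,0), b=(a2,0), c=(a3,0): lhs=(a1,0) != rhs=(0,0)
  e.g. a=(a1,0), b=(a2,0), c=(a3,1): lhs=(a1,0) != rhs=(0,0)
Total violating triples: 1620


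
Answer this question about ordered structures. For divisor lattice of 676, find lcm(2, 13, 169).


In a divisor lattice, join = lcm (least common multiple).
Compute lcm iteratively: start with first element, then lcm(current, next).
Elements: [2, 13, 169]
lcm(2,13) = 26
lcm(26,169) = 338
Final lcm = 338


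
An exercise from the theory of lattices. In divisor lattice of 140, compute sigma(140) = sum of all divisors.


sigma(n) = sum of divisors.
Divisors of 140: [1, 2, 4, 5, 7, 10, 14, 20, 28, 35, 70, 140]
Sum = 336


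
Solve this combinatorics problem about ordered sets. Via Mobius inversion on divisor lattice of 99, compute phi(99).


phi(n) = n * prod_{p|n} (1 - 1/p).
Prime divisors of 99: [3, 11]
phi(99) = 99 * (1 - 1/3) * (1 - 1/11)
phi(99) = 60


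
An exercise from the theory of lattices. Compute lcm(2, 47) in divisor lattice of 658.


In a divisor lattice, join = lcm (least common multiple).
gcd(2,47) = 1
lcm(2,47) = 2*47/gcd = 94/1 = 94


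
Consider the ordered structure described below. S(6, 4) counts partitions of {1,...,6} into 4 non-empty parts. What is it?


S(n,k) = k*S(n-1,k) + S(n-1,k-1).
S(5,4) = 10, S(5,3) = 25
S(6,4) = 4*10 + 25 = 40 + 25
S(6,4) = 65


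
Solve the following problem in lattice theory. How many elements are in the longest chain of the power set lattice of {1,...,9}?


A chain is a totally ordered subset; we count the number of elements in a maximum chain.
Compute, for each element x, the size of the longest chain ending at x:
  {}: 1
  {1}: 2
  {2}: 2
  {3}: 2
  {4}: 2
  {5}: 2
  ...
A maximum chain: {} < {1} < {1,2} < {1,2,3} < {1,2,3,4} < {1,2,3,4,5} < {1,2,3,4,5,6} < {1,2,3,4,5,6,7} < {1,2,3,4,5,6,7,8} < {1,2,3,4,5,6,7,8,9}
Number of elements in the longest chain: 10


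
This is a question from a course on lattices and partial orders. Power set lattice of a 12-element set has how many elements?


Power set = 2^n.
2^12 = 4096


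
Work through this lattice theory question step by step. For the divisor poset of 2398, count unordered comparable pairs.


A comparable pair {a,b} has a < b or b < a in the order.
Count unordered pairs where one element is strictly below the other.
Examples: {1,2}, {1,11}, {1,22}, {1,109}, ...
Total comparable pairs: 19


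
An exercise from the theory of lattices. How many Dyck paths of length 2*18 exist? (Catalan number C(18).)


C(n) = C(2n, n) / (n+1).
C(36, 18) = 9075135300
C(18) = 9075135300 / 19 = 477638700


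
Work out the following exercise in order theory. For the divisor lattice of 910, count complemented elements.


An element a is complemented if some b has a meet b = bottom, a join b = top.
a is complemented iff gcd(a, n/a)=1, i.e. a is a unitary divisor of 910.
Complemented elements: 1, 2, 5, 7, 10, 13, ... (10 more)
Count: 16


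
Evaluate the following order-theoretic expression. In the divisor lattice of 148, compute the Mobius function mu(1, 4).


In a divisor lattice, mu(a,b) = mu(b/a) where mu is the classical Mobius function.
b/a = 4/1 = 4
Prime factorization of 4: primes [2]
4 is not squarefree, so mu(4) = 0


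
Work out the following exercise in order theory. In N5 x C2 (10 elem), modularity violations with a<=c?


Modular law: if a <= c then a v (b ^ c) = (a v b) ^ c.
Check all triples (a,b,c) with a <= c among 10 elements.
  e.g. a=(a,0), b=(c,0), c=(b,0): lhs=(a,0) != rhs=(b,0)
  e.g. a=(a,0), b=(c,1), c=(b,0): lhs=(a,0) != rhs=(b,0)
Total violating triples: 6


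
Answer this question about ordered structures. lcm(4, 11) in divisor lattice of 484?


Join=lcm.
gcd(4,11)=1
lcm=44


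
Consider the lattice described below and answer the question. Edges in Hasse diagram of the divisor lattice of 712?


A cover relation a -< b holds when a < b with no c strictly between.
Cover relations:
  1 -< 2
  1 -< 89
  2 -< 4
  2 -< 178
  4 -< 8
  4 -< 356
  8 -< 712
  89 -< 178
  ...2 more
Total: 10


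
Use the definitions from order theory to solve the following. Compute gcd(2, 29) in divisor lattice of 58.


In a divisor lattice, meet = gcd (greatest common divisor).
By Euclidean algorithm or factoring: gcd(2,29) = 1


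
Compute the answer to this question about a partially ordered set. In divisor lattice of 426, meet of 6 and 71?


In a divisor lattice, meet = gcd (greatest common divisor).
By Euclidean algorithm or factoring: gcd(6,71) = 1


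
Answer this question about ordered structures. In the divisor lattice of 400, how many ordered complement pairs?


Complement pair (a,b): a meet b = bottom, a join b = top.
Here: gcd(a,b)=1 and lcm(a,b)=400, i.e. a*b=400 with a,b coprime.
Pairs found: (1,400), (16,25), (25,16), (400,1)
Total ordered pairs: 4


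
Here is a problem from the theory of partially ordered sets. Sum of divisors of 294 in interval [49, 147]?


Interval [49,147] in divisors of 294: [49, 147]
Sum = 196


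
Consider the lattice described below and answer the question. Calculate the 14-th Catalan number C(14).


C(n) = C(2n, n) / (n+1).
C(28, 14) = 40116600
C(14) = 40116600 / 15 = 2674440


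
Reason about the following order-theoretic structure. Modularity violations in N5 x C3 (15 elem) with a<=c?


Modular law: if a <= c then a v (b ^ c) = (a v b) ^ c.
Check all triples (a,b,c) with a <= c among 15 elements.
  e.g. a=(a,0), b=(c,0), c=(b,0): lhs=(a,0) != rhs=(b,0)
  e.g. a=(a,0), b=(c,1), c=(b,0): lhs=(a,0) != rhs=(b,0)
Total violating triples: 18


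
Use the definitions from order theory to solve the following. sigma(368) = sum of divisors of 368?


sigma(n) = sum of divisors.
Divisors of 368: [1, 2, 4, 8, 16, 23, 46, 92, 184, 368]
Sum = 744


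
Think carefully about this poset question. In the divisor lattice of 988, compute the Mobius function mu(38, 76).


In a divisor lattice, mu(a,b) = mu(b/a) where mu is the classical Mobius function.
b/a = 76/38 = 2
Prime factorization of 2: primes [2]
2 is squarefree with 1 prime factor(s), so mu(2) = (-1)^1 = -1


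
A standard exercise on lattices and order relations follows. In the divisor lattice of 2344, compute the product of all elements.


Divisors of 2344: [1, 2, 4, 8, 293, 586, 1172, 2344]
Product = n^(d(n)/2) = 2344^(8/2)
Product = 30187728080896


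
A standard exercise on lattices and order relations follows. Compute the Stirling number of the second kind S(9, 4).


S(n,k) = k*S(n-1,k) + S(n-1,k-1).
S(8,4) = 1701, S(8,3) = 966
S(9,4) = 4*1701 + 966 = 6804 + 966
S(9,4) = 7770


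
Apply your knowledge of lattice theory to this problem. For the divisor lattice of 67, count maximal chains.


A maximal chain goes from the minimum element to a maximal element via cover relations.
Counting all min-to-max paths in the cover graph.
Total maximal chains: 1


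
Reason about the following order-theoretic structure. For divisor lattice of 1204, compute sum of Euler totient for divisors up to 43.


Divisors of 1204 up to 43: [1, 2, 4, 7, 14, 28, 43]
phi values: [1, 1, 2, 6, 6, 12, 42]
Sum = 70


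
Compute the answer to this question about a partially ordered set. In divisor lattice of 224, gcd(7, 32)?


Meet=gcd.
gcd(7,32)=1


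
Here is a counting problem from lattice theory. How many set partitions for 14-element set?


B(n) = number of set partitions of an n-element set.
B(n) satisfies the recurrence: B(n+1) = sum_k C(n,k)*B(k).
B(14) = 190899322


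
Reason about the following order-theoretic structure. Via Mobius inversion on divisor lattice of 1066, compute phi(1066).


phi(n) = n * prod_{p|n} (1 - 1/p).
Prime divisors of 1066: [2, 13, 41]
phi(1066) = 1066 * (1 - 1/2) * (1 - 1/13) * (1 - 1/41)
phi(1066) = 480


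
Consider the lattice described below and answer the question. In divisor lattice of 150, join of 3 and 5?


In a divisor lattice, join = lcm (least common multiple).
gcd(3,5) = 1
lcm(3,5) = 3*5/gcd = 15/1 = 15


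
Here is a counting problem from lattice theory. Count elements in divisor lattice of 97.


Divisors of 97: [1, 97]
Count: 2


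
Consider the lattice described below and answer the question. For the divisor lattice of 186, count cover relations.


A cover relation a -< b holds when a < b with no c strictly between.
Cover relations:
  1 -< 2
  1 -< 3
  1 -< 31
  2 -< 6
  2 -< 62
  3 -< 6
  3 -< 93
  6 -< 186
  ...4 more
Total: 12


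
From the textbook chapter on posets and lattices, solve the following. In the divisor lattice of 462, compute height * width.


Height = length of longest chain minus 1; width = size of largest antichain.
A maximum chain: 1 | 11 | 77 | 231 | 462  (height 4).
A maximum antichain: {6, 14, 21, 22, 33, 77}  (width 6).
Product = 4 * 6 = 24


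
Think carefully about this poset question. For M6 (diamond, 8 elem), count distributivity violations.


Distributive law: a ^ (b v c) = (a ^ b) v (a ^ c).
Check all 8^3 = 512 ordered triples (a,b,c).
  e.g. a=a1, b=a2, c=a3: lhs=a1 != rhs=0
  e.g. a=a1, b=a2, c=a4: lhs=a1 != rhs=0
Total violating triples: 120


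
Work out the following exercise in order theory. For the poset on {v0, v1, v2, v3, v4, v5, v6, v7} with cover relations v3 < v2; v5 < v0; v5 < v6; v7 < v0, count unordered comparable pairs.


A comparable pair {a,b} has a < b or b < a in the order.
Count unordered pairs where one element is strictly below the other.
Examples: {v0,v5}, {v0,v7}, {v2,v3}, {v5,v6}
Total comparable pairs: 4


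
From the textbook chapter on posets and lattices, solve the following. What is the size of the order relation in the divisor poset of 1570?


The order relation is {(a,b) : a <= b}, reflexive so it includes (a,a).
Examples: (1,1), (1,10), (1,157), (1,1570), (1,2), ...
Total ordered pairs: 27


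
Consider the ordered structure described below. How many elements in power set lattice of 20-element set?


Power set = 2^n.
2^20 = 1048576


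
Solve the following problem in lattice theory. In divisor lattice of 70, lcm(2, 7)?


Join=lcm.
gcd(2,7)=1
lcm=14


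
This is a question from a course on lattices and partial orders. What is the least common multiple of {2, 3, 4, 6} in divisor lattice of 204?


In a divisor lattice, join = lcm (least common multiple).
Compute lcm iteratively: start with first element, then lcm(current, next).
Elements: [2, 3, 4, 6]
lcm(2,3) = 6
lcm(6,4) = 12
lcm(12,6) = 12
Final lcm = 12


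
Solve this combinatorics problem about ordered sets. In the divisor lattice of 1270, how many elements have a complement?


An element a is complemented if some b has a meet b = bottom, a join b = top.
a is complemented iff gcd(a, n/a)=1, i.e. a is a unitary divisor of 1270.
Complemented elements: 1, 2, 5, 10, 127, 254, ... (2 more)
Count: 8


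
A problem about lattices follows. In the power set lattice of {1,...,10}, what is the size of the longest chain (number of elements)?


A chain is a totally ordered subset; we count the number of elements in a maximum chain.
Compute, for each element x, the size of the longest chain ending at x:
  {}: 1
  {1}: 2
  {2}: 2
  {3}: 2
  {4}: 2
  {5}: 2
  ...
A maximum chain: {} < {1} < {1,2} < {1,2,3} < {1,2,3,4} < {1,2,3,4,5} < {1,2,3,4,5,6} < {1,2,3,4,5,6,7} < {1,2,3,4,5,6,7,8} < {1,2,3,4,5,6,7,8,9} < {1,2,3,4,5,6,7,8,9,10}
Number of elements in the longest chain: 11


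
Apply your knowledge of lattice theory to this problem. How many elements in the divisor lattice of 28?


Divisors of 28: [1, 2, 4, 7, 14, 28]
Count: 6


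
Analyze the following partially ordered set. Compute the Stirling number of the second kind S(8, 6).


S(n,k) = k*S(n-1,k) + S(n-1,k-1).
S(7,6) = 21, S(7,5) = 140
S(8,6) = 6*21 + 140 = 126 + 140
S(8,6) = 266


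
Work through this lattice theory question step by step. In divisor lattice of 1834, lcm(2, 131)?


Join=lcm.
gcd(2,131)=1
lcm=262


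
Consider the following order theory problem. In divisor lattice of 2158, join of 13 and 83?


In a divisor lattice, join = lcm (least common multiple).
gcd(13,83) = 1
lcm(13,83) = 13*83/gcd = 1079/1 = 1079


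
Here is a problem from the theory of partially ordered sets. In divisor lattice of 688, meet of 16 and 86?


In a divisor lattice, meet = gcd (greatest common divisor).
By Euclidean algorithm or factoring: gcd(16,86) = 2


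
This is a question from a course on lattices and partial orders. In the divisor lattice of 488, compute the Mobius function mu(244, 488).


In a divisor lattice, mu(a,b) = mu(b/a) where mu is the classical Mobius function.
b/a = 488/244 = 2
Prime factorization of 2: primes [2]
2 is squarefree with 1 prime factor(s), so mu(2) = (-1)^1 = -1
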